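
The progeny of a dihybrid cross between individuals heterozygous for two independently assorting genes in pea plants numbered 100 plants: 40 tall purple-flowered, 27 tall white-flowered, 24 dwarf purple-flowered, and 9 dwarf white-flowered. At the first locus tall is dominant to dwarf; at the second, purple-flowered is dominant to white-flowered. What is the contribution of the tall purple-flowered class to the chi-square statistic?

4.694

A dihybrid F₂ with independent assortment and complete dominance at both loci gives a 9:3:3:1 phenotypic ratio.
Under the 9:3:3:1 hypothesis (Σ ratio = 16, N = 100):
  tall purple-flowered: 100 × 9/16 = 56.25
  tall white-flowered: 100 × 3/16 = 18.75
  dwarf purple-flowered: 100 × 3/16 = 18.75
  dwarf white-flowered: 100 × 1/16 = 6.25
Contribution of tall purple-flowered: (40 − 56.25)² / 56.25 = 4.6944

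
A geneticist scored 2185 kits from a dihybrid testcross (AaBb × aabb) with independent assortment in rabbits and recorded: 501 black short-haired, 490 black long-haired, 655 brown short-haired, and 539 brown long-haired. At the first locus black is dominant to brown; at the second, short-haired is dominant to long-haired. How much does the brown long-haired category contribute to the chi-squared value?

0.096

A dihybrid testcross with independent assortment gives a 1:1:1:1 ratio.
Total ratio parts = 4. Expected numbers out of 2185:
  black short-haired: 2185 × 1/4 = 546.25
  black long-haired: 2185 × 1/4 = 546.25
  brown short-haired: 2185 × 1/4 = 546.25
  brown long-haired: 2185 × 1/4 = 546.25
Contribution of brown long-haired: (539 − 546.25)² / 546.25 = 0.0962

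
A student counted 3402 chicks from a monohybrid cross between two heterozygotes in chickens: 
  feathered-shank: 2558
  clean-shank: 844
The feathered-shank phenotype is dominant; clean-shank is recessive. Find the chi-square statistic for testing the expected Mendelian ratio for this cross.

0.066

For a monohybrid cross between heterozygotes with complete dominance, the expected phenotypic ratio is 3:1.
Under the 3:1 hypothesis (Σ ratio = 4, N = 3402):
  feathered-shank: 3402 × 3/4 = 2551.5
  clean-shank: 3402 × 1/4 = 850.5
χ² = Σ (O − E)² / E
  feathered-shank: (2558 − 2551.5)² / 2551.5 = 0.0166
  clean-shank: (844 − 850.5)² / 850.5 = 0.0497
χ² = 0.0166 + 0.0497 = 0.0663 ≈ 0.066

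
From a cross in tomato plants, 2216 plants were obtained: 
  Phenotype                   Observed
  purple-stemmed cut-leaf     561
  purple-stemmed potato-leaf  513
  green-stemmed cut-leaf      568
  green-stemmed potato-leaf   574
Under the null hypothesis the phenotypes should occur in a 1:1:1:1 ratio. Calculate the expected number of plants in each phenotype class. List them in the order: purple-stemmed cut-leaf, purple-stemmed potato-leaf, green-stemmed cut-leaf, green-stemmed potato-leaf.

Total ratio parts = 4. Expected numbers out of 2216:
  purple-stemmed cut-leaf: 2216 × 1/4 = 554
  purple-stemmed potato-leaf: 2216 × 1/4 = 554
  green-stemmed cut-leaf: 2216 × 1/4 = 554
  green-stemmed potato-leaf: 2216 × 1/4 = 554

554, 554, 554, 554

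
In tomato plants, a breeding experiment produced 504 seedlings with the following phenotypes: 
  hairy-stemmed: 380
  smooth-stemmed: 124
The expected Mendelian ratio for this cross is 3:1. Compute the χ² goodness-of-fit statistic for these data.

Expected counts for N = 504 under a 3:1 ratio (total parts = 4):
  hairy-stemmed: 504 × 3/4 = 378
  smooth-stemmed: 504 × 1/4 = 126
χ² = Σ (O − E)² / E
  hairy-stemmed: (380 − 378)² / 378 = 0.0106
  smooth-stemmed: (124 − 126)² / 126 = 0.0317
χ² = 0.0106 + 0.0317 = 0.0423 ≈ 0.042

0.042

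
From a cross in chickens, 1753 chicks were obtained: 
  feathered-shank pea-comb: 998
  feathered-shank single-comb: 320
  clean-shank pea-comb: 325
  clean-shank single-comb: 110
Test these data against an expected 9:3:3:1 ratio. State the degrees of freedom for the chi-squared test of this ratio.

3

A goodness-of-fit test with 4 phenotype classes has df = 4 − 1 = 3.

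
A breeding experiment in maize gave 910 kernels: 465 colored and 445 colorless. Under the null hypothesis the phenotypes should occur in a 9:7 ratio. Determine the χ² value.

Under the 9:7 hypothesis (Σ ratio = 16, N = 910):
  colored: 910 × 9/16 = 511.875
  colorless: 910 × 7/16 = 398.125
χ² = Σ (O − E)² / E
  colored: (465 − 511.875)² / 511.875 = 4.2926
  colorless: (445 − 398.125)² / 398.125 = 5.5190
χ² = 4.2926 + 5.5190 = 9.8116 ≈ 9.812

9.812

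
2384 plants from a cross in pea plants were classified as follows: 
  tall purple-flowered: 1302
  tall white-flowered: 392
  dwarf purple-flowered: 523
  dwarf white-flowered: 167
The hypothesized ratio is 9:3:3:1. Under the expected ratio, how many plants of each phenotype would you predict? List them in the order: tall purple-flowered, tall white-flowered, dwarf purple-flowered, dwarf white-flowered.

1341, 447, 447, 149

The 9:3:3:1 ratio has 16 parts, so with N = 2384 the expected counts are:
  tall purple-flowered: 2384 × 9/16 = 1341
  tall white-flowered: 2384 × 3/16 = 447
  dwarf purple-flowered: 2384 × 3/16 = 447
  dwarf white-flowered: 2384 × 1/16 = 149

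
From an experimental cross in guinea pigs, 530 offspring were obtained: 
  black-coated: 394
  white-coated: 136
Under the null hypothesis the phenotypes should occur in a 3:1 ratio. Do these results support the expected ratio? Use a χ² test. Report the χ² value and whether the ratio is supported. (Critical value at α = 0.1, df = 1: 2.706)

0.123; consistent

Under the 3:1 hypothesis (Σ ratio = 4, N = 530):
  black-coated: 530 × 3/4 = 397.5
  white-coated: 530 × 1/4 = 132.5
χ² = Σ (O − E)² / E
  black-coated: (394 − 397.5)² / 397.5 = 0.0308
  white-coated: (136 − 132.5)² / 132.5 = 0.0925
χ² = 0.0308 + 0.0925 = 0.1233 ≈ 0.123
Degrees of freedom = 2 − 1 = 1; critical value at α = 0.1 is 2.706.
Since 0.123 < 2.706, we fail to reject the null hypothesis — the data are consistent with the 3:1 ratio.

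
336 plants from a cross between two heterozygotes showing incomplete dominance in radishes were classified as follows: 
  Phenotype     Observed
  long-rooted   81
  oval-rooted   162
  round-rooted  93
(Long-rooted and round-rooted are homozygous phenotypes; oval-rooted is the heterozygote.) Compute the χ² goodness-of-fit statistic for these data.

1.286

With incomplete dominance, a heterozygote × heterozygote cross gives a 1:2:1 phenotypic ratio.
The 1:2:1 ratio has 4 parts, so with N = 336 the expected counts are:
  long-rooted: 336 × 1/4 = 84
  oval-rooted: 336 × 2/4 = 168
  round-rooted: 336 × 1/4 = 84
χ² = Σ (O − E)² / E
  long-rooted: (81 − 84)² / 84 = 0.1071
  oval-rooted: (162 − 168)² / 168 = 0.2143
  round-rooted: (93 − 84)² / 84 = 0.9643
χ² = 0.1071 + 0.2143 + 0.9643 = 1.2857 ≈ 1.286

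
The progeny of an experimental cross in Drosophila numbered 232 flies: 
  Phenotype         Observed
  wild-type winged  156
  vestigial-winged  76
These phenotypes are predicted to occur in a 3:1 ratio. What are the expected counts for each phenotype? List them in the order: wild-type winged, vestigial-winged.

174, 58

The 3:1 ratio has 4 parts, so with N = 232 the expected counts are:
  wild-type winged: 232 × 3/4 = 174
  vestigial-winged: 232 × 1/4 = 58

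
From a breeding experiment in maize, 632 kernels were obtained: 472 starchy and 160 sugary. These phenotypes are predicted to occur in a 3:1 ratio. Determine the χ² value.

Under the 3:1 hypothesis (Σ ratio = 4, N = 632):
  starchy: 632 × 3/4 = 474
  sugary: 632 × 1/4 = 158
χ² = Σ (O − E)² / E
  starchy: (472 − 474)² / 474 = 0.0084
  sugary: (160 − 158)² / 158 = 0.0253
χ² = 0.0084 + 0.0253 = 0.0337 ≈ 0.034

0.034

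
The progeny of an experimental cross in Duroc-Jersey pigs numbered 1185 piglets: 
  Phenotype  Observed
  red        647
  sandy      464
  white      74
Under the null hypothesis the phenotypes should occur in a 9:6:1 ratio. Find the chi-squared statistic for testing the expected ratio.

Under the 9:6:1 hypothesis (Σ ratio = 16, N = 1185):
  red: 1185 × 9/16 = 666.5625
  sandy: 1185 × 6/16 = 444.375
  white: 1185 × 1/16 = 74.0625
χ² = Σ (O − E)² / E
  red: (647 − 666.5625)² / 666.5625 = 0.5741
  sandy: (464 − 444.375)² / 444.375 = 0.8667
  white: (74 − 74.0625)² / 74.0625 = 0.0001
χ² = 0.5741 + 0.8667 + 0.0001 = 1.4409 ≈ 1.441

1.441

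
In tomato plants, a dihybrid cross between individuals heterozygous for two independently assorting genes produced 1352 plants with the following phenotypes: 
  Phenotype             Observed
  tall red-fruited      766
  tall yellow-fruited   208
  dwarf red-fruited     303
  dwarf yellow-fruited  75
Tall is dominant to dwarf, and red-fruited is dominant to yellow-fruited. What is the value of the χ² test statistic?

A dihybrid F₂ with independent assortment and complete dominance at both loci gives a 9:3:3:1 phenotypic ratio.
The 9:3:3:1 ratio has 16 parts, so with N = 1352 the expected counts are:
  tall red-fruited: 1352 × 9/16 = 760.5
  tall yellow-fruited: 1352 × 3/16 = 253.5
  dwarf red-fruited: 1352 × 3/16 = 253.5
  dwarf yellow-fruited: 1352 × 1/16 = 84.5
χ² = Σ (O − E)² / E
  tall red-fruited: (766 − 760.5)² / 760.5 = 0.0398
  tall yellow-fruited: (208 − 253.5)² / 253.5 = 8.1667
  dwarf red-fruited: (303 − 253.5)² / 253.5 = 9.6657
  dwarf yellow-fruited: (75 − 84.5)² / 84.5 = 1.0680
χ² = 0.0398 + 8.1667 + 9.6657 + 1.0680 = 18.9402 ≈ 18.940

18.940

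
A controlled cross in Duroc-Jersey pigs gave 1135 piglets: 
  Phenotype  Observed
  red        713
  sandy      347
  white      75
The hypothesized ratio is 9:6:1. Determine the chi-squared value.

The 9:6:1 ratio has 16 parts, so with N = 1135 the expected counts are:
  red: 1135 × 9/16 = 638.4375
  sandy: 1135 × 6/16 = 425.625
  white: 1135 × 1/16 = 70.9375
χ² = Σ (O − E)² / E
  red: (713 − 638.4375)² / 638.4375 = 8.7081
  sandy: (347 − 425.625)² / 425.625 = 14.5243
  white: (75 − 70.9375)² / 70.9375 = 0.2327
χ² = 8.7081 + 14.5243 + 0.2327 = 23.4651 ≈ 23.465

23.465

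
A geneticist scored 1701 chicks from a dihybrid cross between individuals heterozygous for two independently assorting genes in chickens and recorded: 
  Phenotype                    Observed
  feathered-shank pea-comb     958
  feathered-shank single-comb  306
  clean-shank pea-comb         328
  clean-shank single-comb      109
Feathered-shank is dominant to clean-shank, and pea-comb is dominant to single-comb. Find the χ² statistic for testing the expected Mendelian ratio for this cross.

A dihybrid F₂ with independent assortment and complete dominance at both loci gives a 9:3:3:1 phenotypic ratio.
Total ratio parts = 16. Expected numbers out of 1701:
  feathered-shank pea-comb: 1701 × 9/16 = 956.8125
  feathered-shank single-comb: 1701 × 3/16 = 318.9375
  clean-shank pea-comb: 1701 × 3/16 = 318.9375
  clean-shank single-comb: 1701 × 1/16 = 106.3125
χ² = Σ (O − E)² / E
  feathered-shank pea-comb: (958 − 956.8125)² / 956.8125 = 0.0015
  feathered-shank single-comb: (306 − 318.9375)² / 318.9375 = 0.5248
  clean-shank pea-comb: (328 − 318.9375)² / 318.9375 = 0.2575
  clean-shank single-comb: (109 − 106.3125)² / 106.3125 = 0.0679
χ² = 0.0015 + 0.5248 + 0.2575 + 0.0679 = 0.8517 ≈ 0.852

0.852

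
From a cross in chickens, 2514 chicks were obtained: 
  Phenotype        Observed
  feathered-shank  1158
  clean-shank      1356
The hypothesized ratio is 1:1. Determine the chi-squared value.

15.594

Expected counts for N = 2514 under a 1:1 ratio (total parts = 2):
  feathered-shank: 2514 × 1/2 = 1257
  clean-shank: 2514 × 1/2 = 1257
χ² = Σ (O − E)² / E
  feathered-shank: (1158 − 1257)² / 1257 = 7.7971
  clean-shank: (1356 − 1257)² / 1257 = 7.7971
χ² = 7.7971 + 7.7971 = 15.5942 ≈ 15.594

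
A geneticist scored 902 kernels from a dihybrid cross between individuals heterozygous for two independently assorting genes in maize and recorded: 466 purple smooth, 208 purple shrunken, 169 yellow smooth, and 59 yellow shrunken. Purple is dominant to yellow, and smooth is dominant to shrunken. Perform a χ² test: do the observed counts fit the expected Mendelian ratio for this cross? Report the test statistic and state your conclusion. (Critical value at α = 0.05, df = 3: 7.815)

12.432; not consistent

A dihybrid F₂ with independent assortment and complete dominance at both loci gives a 9:3:3:1 phenotypic ratio.
Under the 9:3:3:1 hypothesis (Σ ratio = 16, N = 902):
  purple smooth: 902 × 9/16 = 507.375
  purple shrunken: 902 × 3/16 = 169.125
  yellow smooth: 902 × 3/16 = 169.125
  yellow shrunken: 902 × 1/16 = 56.375
χ² = Σ (O − E)² / E
  purple smooth: (466 − 507.375)² / 507.375 = 3.3740
  purple shrunken: (208 − 169.125)² / 169.125 = 8.9358
  yellow smooth: (169 − 169.125)² / 169.125 = 0.0001
  yellow shrunken: (59 − 56.375)² / 56.375 = 0.1222
χ² = 3.3740 + 8.9358 + 0.0001 + 0.1222 = 12.4321 ≈ 12.432
Degrees of freedom = 4 − 1 = 3; critical value at α = 0.05 is 7.815.
Since 12.432 > 7.815, we reject the null hypothesis — the data do not fit the 9:3:3:1 ratio.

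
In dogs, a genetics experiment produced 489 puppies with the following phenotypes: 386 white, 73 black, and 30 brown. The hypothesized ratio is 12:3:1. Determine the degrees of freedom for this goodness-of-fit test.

A goodness-of-fit test with 3 phenotype classes has df = 3 − 1 = 2.

2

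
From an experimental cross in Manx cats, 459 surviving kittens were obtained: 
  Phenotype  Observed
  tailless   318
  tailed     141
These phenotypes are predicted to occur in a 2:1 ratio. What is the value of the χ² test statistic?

1.412

Under the 2:1 hypothesis (Σ ratio = 3, N = 459):
  tailless: 459 × 2/3 = 306
  tailed: 459 × 1/3 = 153
χ² = Σ (O − E)² / E
  tailless: (318 − 306)² / 306 = 0.4706
  tailed: (141 − 153)² / 153 = 0.9412
χ² = 0.4706 + 0.9412 = 1.4118 ≈ 1.412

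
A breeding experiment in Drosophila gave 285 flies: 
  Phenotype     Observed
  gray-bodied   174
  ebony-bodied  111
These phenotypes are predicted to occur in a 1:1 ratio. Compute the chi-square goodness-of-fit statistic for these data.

13.926

Under the 1:1 hypothesis (Σ ratio = 2, N = 285):
  gray-bodied: 285 × 1/2 = 142.5
  ebony-bodied: 285 × 1/2 = 142.5
χ² = Σ (O − E)² / E
  gray-bodied: (174 − 142.5)² / 142.5 = 6.9632
  ebony-bodied: (111 − 142.5)² / 142.5 = 6.9632
χ² = 6.9632 + 6.9632 = 13.9264 ≈ 13.926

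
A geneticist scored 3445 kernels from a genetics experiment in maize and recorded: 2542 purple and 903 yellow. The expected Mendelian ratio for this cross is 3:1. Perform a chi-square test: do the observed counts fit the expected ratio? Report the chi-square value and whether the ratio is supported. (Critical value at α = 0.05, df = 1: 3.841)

2.699; consistent

Expected counts for N = 3445 under a 3:1 ratio (total parts = 4):
  purple: 3445 × 3/4 = 2583.75
  yellow: 3445 × 1/4 = 861.25
χ² = Σ (O − E)² / E
  purple: (2542 − 2583.75)² / 2583.75 = 0.6746
  yellow: (903 − 861.25)² / 861.25 = 2.0239
χ² = 0.6746 + 2.0239 = 2.6985 ≈ 2.699
Degrees of freedom = 2 − 1 = 1; critical value at α = 0.05 is 3.841.
Since 2.699 < 3.841, we fail to reject the null hypothesis — the data are consistent with the 3:1 ratio.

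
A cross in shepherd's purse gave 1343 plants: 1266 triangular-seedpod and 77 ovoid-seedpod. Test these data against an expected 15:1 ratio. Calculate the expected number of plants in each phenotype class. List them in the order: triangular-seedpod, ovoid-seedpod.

Total ratio parts = 16. Expected numbers out of 1343:
  triangular-seedpod: 1343 × 15/16 = 1259.0625
  ovoid-seedpod: 1343 × 1/16 = 83.9375

1259.0625, 83.9375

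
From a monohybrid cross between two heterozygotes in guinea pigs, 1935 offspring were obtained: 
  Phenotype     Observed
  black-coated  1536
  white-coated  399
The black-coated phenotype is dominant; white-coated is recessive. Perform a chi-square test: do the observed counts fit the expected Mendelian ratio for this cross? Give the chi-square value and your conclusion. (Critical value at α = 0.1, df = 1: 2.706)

19.797; not consistent

For a monohybrid cross between heterozygotes with complete dominance, the expected phenotypic ratio is 3:1.
Total ratio parts = 4. Expected numbers out of 1935:
  black-coated: 1935 × 3/4 = 1451.25
  white-coated: 1935 × 1/4 = 483.75
χ² = Σ (O − E)² / E
  black-coated: (1536 − 1451.25)² / 1451.25 = 4.9492
  white-coated: (399 − 483.75)² / 483.75 = 14.8477
χ² = 4.9492 + 14.8477 = 19.7969 ≈ 19.797
Degrees of freedom = 2 − 1 = 1; critical value at α = 0.1 is 2.706.
Since 19.797 > 2.706, we reject the null hypothesis — the data do not fit the 3:1 ratio.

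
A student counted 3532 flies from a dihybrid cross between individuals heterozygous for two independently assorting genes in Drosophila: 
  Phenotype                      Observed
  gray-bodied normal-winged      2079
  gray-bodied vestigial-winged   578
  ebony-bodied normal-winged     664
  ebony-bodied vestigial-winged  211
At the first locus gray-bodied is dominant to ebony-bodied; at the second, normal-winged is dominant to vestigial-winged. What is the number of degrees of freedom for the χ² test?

3

A dihybrid F₂ with independent assortment and complete dominance at both loci gives a 9:3:3:1 phenotypic ratio.
A goodness-of-fit test with 4 phenotype classes has df = 4 − 1 = 3.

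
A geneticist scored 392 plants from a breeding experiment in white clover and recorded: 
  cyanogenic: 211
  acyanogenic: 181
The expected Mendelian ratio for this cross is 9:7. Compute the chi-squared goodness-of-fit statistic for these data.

Under the 9:7 hypothesis (Σ ratio = 16, N = 392):
  cyanogenic: 392 × 9/16 = 220.5
  acyanogenic: 392 × 7/16 = 171.5
χ² = Σ (O − E)² / E
  cyanogenic: (211 − 220.5)² / 220.5 = 0.4093
  acyanogenic: (181 − 171.5)² / 171.5 = 0.5262
χ² = 0.4093 + 0.5262 = 0.9355 ≈ 0.936

0.936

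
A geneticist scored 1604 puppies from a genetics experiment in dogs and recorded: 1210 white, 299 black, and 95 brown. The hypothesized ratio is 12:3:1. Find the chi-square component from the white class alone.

0.041

The 12:3:1 ratio has 16 parts, so with N = 1604 the expected counts are:
  white: 1604 × 12/16 = 1203
  black: 1604 × 3/16 = 300.75
  brown: 1604 × 1/16 = 100.25
Contribution of white: (1210 − 1203)² / 1203 = 0.0407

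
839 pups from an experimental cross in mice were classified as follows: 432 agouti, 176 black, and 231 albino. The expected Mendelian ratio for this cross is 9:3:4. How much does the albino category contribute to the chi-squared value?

The 9:3:4 ratio has 16 parts, so with N = 839 the expected counts are:
  agouti: 839 × 9/16 = 471.9375
  black: 839 × 3/16 = 157.3125
  albino: 839 × 4/16 = 209.75
Contribution of albino: (231 − 209.75)² / 209.75 = 2.1529

2.153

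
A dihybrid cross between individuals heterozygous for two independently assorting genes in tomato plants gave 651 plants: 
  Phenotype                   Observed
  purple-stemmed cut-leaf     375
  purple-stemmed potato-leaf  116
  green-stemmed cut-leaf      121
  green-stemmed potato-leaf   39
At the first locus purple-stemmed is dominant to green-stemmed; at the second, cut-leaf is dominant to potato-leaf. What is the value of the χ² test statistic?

0.592

A dihybrid F₂ with independent assortment and complete dominance at both loci gives a 9:3:3:1 phenotypic ratio.
Expected counts for N = 651 under a 9:3:3:1 ratio (total parts = 16):
  purple-stemmed cut-leaf: 651 × 9/16 = 366.1875
  purple-stemmed potato-leaf: 651 × 3/16 = 122.0625
  green-stemmed cut-leaf: 651 × 3/16 = 122.0625
  green-stemmed potato-leaf: 651 × 1/16 = 40.6875
χ² = Σ (O − E)² / E
  purple-stemmed cut-leaf: (375 − 366.1875)² / 366.1875 = 0.2121
  purple-stemmed potato-leaf: (116 − 122.0625)² / 122.0625 = 0.3011
  green-stemmed cut-leaf: (121 − 122.0625)² / 122.0625 = 0.0092
  green-stemmed potato-leaf: (39 − 40.6875)² / 40.6875 = 0.0700
χ² = 0.2121 + 0.3011 + 0.0092 + 0.0700 = 0.5924 ≈ 0.592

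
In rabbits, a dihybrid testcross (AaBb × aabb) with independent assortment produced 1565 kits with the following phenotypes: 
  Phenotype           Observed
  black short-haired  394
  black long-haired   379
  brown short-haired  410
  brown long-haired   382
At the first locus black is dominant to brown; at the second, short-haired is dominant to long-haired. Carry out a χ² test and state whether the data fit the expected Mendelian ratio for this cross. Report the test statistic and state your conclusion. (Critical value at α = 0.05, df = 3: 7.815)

A dihybrid testcross with independent assortment gives a 1:1:1:1 ratio.
The 1:1:1:1 ratio has 4 parts, so with N = 1565 the expected counts are:
  black short-haired: 1565 × 1/4 = 391.25
  black long-haired: 1565 × 1/4 = 391.25
  brown short-haired: 1565 × 1/4 = 391.25
  brown long-haired: 1565 × 1/4 = 391.25
χ² = Σ (O − E)² / E
  black short-haired: (394 − 391.25)² / 391.25 = 0.0193
  black long-haired: (379 − 391.25)² / 391.25 = 0.3835
  brown short-haired: (410 − 391.25)² / 391.25 = 0.8986
  brown long-haired: (382 − 391.25)² / 391.25 = 0.2187
χ² = 0.0193 + 0.3835 + 0.8986 + 0.2187 = 1.5201 ≈ 1.520
Degrees of freedom = 4 − 1 = 3; critical value at α = 0.05 is 7.815.
Since 1.520 < 7.815, we fail to reject the null hypothesis — the data are consistent with the 1:1:1:1 ratio.

1.520; consistent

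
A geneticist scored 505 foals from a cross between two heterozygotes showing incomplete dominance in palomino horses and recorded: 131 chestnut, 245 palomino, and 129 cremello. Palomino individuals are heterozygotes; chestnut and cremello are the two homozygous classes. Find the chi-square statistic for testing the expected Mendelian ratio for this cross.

0.461

With incomplete dominance, a heterozygote × heterozygote cross gives a 1:2:1 phenotypic ratio.
Total ratio parts = 4. Expected numbers out of 505:
  chestnut: 505 × 1/4 = 126.25
  palomino: 505 × 2/4 = 252.5
  cremello: 505 × 1/4 = 126.25
χ² = Σ (O − E)² / E
  chestnut: (131 − 126.25)² / 126.25 = 0.1787
  palomino: (245 − 252.5)² / 252.5 = 0.2228
  cremello: (129 − 126.25)² / 126.25 = 0.0599
χ² = 0.1787 + 0.2228 + 0.0599 = 0.4614 ≈ 0.461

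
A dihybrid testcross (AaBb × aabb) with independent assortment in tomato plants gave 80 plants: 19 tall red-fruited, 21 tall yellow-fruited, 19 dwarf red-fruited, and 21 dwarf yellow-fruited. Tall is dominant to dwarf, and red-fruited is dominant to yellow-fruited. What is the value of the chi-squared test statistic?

A dihybrid testcross with independent assortment gives a 1:1:1:1 ratio.
The 1:1:1:1 ratio has 4 parts, so with N = 80 the expected counts are:
  tall red-fruited: 80 × 1/4 = 20
  tall yellow-fruited: 80 × 1/4 = 20
  dwarf red-fruited: 80 × 1/4 = 20
  dwarf yellow-fruited: 80 × 1/4 = 20
χ² = Σ (O − E)² / E
  tall red-fruited: (19 − 20)² / 20 = 0.0500
  tall yellow-fruited: (21 − 20)² / 20 = 0.0500
  dwarf red-fruited: (19 − 20)² / 20 = 0.0500
  dwarf yellow-fruited: (21 − 20)² / 20 = 0.0500
χ² = 0.0500 + 0.0500 + 0.0500 + 0.0500 = 0.200

0.200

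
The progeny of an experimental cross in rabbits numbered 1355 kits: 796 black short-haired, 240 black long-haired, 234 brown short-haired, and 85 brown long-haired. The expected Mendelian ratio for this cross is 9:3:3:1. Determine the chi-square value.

Total ratio parts = 16. Expected numbers out of 1355:
  black short-haired: 1355 × 9/16 = 762.1875
  black long-haired: 1355 × 3/16 = 254.0625
  brown short-haired: 1355 × 3/16 = 254.0625
  brown long-haired: 1355 × 1/16 = 84.6875
χ² = Σ (O − E)² / E
  black short-haired: (796 − 762.1875)² / 762.1875 = 1.5000
  black long-haired: (240 − 254.0625)² / 254.0625 = 0.7784
  brown short-haired: (234 − 254.0625)² / 254.0625 = 1.5843
  brown long-haired: (85 − 84.6875)² / 84.6875 = 0.0012
χ² = 1.5000 + 0.7784 + 1.5843 + 0.0012 = 3.8639 ≈ 3.864

3.864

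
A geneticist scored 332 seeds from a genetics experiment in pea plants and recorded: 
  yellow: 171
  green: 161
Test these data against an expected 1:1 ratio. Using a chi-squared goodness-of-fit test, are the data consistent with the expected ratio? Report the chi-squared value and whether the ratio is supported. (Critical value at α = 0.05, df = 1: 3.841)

Expected counts for N = 332 under a 1:1 ratio (total parts = 2):
  yellow: 332 × 1/2 = 166
  green: 332 × 1/2 = 166
χ² = Σ (O − E)² / E
  yellow: (171 − 166)² / 166 = 0.1506
  green: (161 − 166)² / 166 = 0.1506
χ² = 0.1506 + 0.1506 = 0.3012 ≈ 0.301
Degrees of freedom = 2 − 1 = 1; critical value at α = 0.05 is 3.841.
Since 0.301 < 3.841, we fail to reject the null hypothesis — the data are consistent with the 1:1 ratio.

0.301; consistent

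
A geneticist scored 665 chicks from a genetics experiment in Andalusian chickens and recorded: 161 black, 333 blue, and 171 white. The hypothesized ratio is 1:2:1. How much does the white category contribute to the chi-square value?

The 1:2:1 ratio has 4 parts, so with N = 665 the expected counts are:
  black: 665 × 1/4 = 166.25
  blue: 665 × 2/4 = 332.5
  white: 665 × 1/4 = 166.25
Contribution of white: (171 − 166.25)² / 166.25 = 0.1357

0.136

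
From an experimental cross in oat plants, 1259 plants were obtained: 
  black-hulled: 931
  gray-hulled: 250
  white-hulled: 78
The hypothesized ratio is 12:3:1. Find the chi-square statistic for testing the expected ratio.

1.015

Expected counts for N = 1259 under a 12:3:1 ratio (total parts = 16):
  black-hulled: 1259 × 12/16 = 944.25
  gray-hulled: 1259 × 3/16 = 236.0625
  white-hulled: 1259 × 1/16 = 78.6875
χ² = Σ (O − E)² / E
  black-hulled: (931 − 944.25)² / 944.25 = 0.1859
  gray-hulled: (250 − 236.0625)² / 236.0625 = 0.8229
  white-hulled: (78 − 78.6875)² / 78.6875 = 0.0060
χ² = 0.1859 + 0.8229 + 0.0060 = 1.0148 ≈ 1.015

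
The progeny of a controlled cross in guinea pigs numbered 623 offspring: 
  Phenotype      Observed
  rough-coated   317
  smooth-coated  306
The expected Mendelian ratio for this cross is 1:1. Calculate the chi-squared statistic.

0.194

Under the 1:1 hypothesis (Σ ratio = 2, N = 623):
  rough-coated: 623 × 1/2 = 311.5
  smooth-coated: 623 × 1/2 = 311.5
χ² = Σ (O − E)² / E
  rough-coated: (317 − 311.5)² / 311.5 = 0.0971
  smooth-coated: (306 − 311.5)² / 311.5 = 0.0971
χ² = 0.0971 + 0.0971 = 0.1942 ≈ 0.194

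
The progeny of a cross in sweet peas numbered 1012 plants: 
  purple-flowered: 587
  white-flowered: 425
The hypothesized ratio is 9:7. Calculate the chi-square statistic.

Expected counts for N = 1012 under a 9:7 ratio (total parts = 16):
  purple-flowered: 1012 × 9/16 = 569.25
  white-flowered: 1012 × 7/16 = 442.75
χ² = Σ (O − E)² / E
  purple-flowered: (587 − 569.25)² / 569.25 = 0.5535
  white-flowered: (425 − 442.75)² / 442.75 = 0.7116
χ² = 0.5535 + 0.7116 = 1.2651 ≈ 1.265

1.265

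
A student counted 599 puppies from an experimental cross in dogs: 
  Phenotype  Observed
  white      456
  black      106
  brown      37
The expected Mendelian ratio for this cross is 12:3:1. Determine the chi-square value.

0.461

Under the 12:3:1 hypothesis (Σ ratio = 16, N = 599):
  white: 599 × 12/16 = 449.25
  black: 599 × 3/16 = 112.3125
  brown: 599 × 1/16 = 37.4375
χ² = Σ (O − E)² / E
  white: (456 − 449.25)² / 449.25 = 0.1014
  black: (106 − 112.3125)² / 112.3125 = 0.3548
  brown: (37 − 37.4375)² / 37.4375 = 0.0051
χ² = 0.1014 + 0.3548 + 0.0051 = 0.4613 ≈ 0.461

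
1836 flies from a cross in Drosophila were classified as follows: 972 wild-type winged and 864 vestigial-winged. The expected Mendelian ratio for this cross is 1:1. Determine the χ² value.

The 1:1 ratio has 2 parts, so with N = 1836 the expected counts are:
  wild-type winged: 1836 × 1/2 = 918
  vestigial-winged: 1836 × 1/2 = 918
χ² = Σ (O − E)² / E
  wild-type winged: (972 − 918)² / 918 = 3.1765
  vestigial-winged: (864 − 918)² / 918 = 3.1765
χ² = 3.1765 + 3.1765 = 6.353

6.353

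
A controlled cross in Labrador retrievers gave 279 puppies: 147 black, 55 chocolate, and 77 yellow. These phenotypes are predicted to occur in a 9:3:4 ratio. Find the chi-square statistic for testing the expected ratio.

Under the 9:3:4 hypothesis (Σ ratio = 16, N = 279):
  black: 279 × 9/16 = 156.9375
  chocolate: 279 × 3/16 = 52.3125
  yellow: 279 × 4/16 = 69.75
χ² = Σ (O − E)² / E
  black: (147 − 156.9375)² / 156.9375 = 0.6293
  chocolate: (55 − 52.3125)² / 52.3125 = 0.1381
  yellow: (77 − 69.75)² / 69.75 = 0.7536
χ² = 0.6293 + 0.1381 + 0.7536 = 1.521

1.521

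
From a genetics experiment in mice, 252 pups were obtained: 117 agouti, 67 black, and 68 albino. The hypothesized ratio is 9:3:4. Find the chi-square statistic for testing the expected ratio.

12.974

The 9:3:4 ratio has 16 parts, so with N = 252 the expected counts are:
  agouti: 252 × 9/16 = 141.75
  black: 252 × 3/16 = 47.25
  albino: 252 × 4/16 = 63
χ² = Σ (O − E)² / E
  agouti: (117 − 141.75)² / 141.75 = 4.3214
  black: (67 − 47.25)² / 47.25 = 8.2553
  albino: (68 − 63)² / 63 = 0.3968
χ² = 4.3214 + 8.2553 + 0.3968 = 12.9735 ≈ 12.974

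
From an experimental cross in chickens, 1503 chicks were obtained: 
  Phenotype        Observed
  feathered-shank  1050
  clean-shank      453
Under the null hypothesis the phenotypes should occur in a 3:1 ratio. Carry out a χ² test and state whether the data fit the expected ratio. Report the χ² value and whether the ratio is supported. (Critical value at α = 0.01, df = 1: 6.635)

The 3:1 ratio has 4 parts, so with N = 1503 the expected counts are:
  feathered-shank: 1503 × 3/4 = 1127.25
  clean-shank: 1503 × 1/4 = 375.75
χ² = Σ (O − E)² / E
  feathered-shank: (1050 − 1127.25)² / 1127.25 = 5.2939
  clean-shank: (453 − 375.75)² / 375.75 = 15.8817
χ² = 5.2939 + 15.8817 = 21.1756 ≈ 21.176
Degrees of freedom = 2 − 1 = 1; critical value at α = 0.01 is 6.635.
Since 21.176 > 6.635, we reject the null hypothesis — the data do not fit the 3:1 ratio.

21.176; not consistent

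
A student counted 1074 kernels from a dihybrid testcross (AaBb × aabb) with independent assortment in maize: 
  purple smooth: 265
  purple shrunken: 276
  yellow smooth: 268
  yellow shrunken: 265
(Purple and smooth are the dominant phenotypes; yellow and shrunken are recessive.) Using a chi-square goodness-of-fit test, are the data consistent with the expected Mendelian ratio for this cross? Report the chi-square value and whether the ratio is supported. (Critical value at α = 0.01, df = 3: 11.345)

0.302; consistent

A dihybrid testcross with independent assortment gives a 1:1:1:1 ratio.
Expected counts for N = 1074 under a 1:1:1:1 ratio (total parts = 4):
  purple smooth: 1074 × 1/4 = 268.5
  purple shrunken: 1074 × 1/4 = 268.5
  yellow smooth: 1074 × 1/4 = 268.5
  yellow shrunken: 1074 × 1/4 = 268.5
χ² = Σ (O − E)² / E
  purple smooth: (265 − 268.5)² / 268.5 = 0.0456
  purple shrunken: (276 − 268.5)² / 268.5 = 0.2095
  yellow smooth: (268 − 268.5)² / 268.5 = 0.0009
  yellow shrunken: (265 − 268.5)² / 268.5 = 0.0456
χ² = 0.0456 + 0.2095 + 0.0009 + 0.0456 = 0.3016 ≈ 0.302
Degrees of freedom = 4 − 1 = 3; critical value at α = 0.01 is 11.345.
Since 0.302 < 11.345, we fail to reject the null hypothesis — the data are consistent with the 1:1:1:1 ratio.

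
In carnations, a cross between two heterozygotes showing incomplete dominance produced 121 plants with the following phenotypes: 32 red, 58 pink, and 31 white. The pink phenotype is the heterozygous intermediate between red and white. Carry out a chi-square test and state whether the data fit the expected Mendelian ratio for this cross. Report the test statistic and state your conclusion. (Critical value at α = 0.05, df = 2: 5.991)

0.223; consistent

With incomplete dominance, a heterozygote × heterozygote cross gives a 1:2:1 phenotypic ratio.
The 1:2:1 ratio has 4 parts, so with N = 121 the expected counts are:
  red: 121 × 1/4 = 30.25
  pink: 121 × 2/4 = 60.5
  white: 121 × 1/4 = 30.25
χ² = Σ (O − E)² / E
  red: (32 − 30.25)² / 30.25 = 0.1012
  pink: (58 − 60.5)² / 60.5 = 0.1033
  white: (31 − 30.25)² / 30.25 = 0.0186
χ² = 0.1012 + 0.1033 + 0.0186 = 0.2231 ≈ 0.223
Degrees of freedom = 3 − 1 = 2; critical value at α = 0.05 is 5.991.
Since 0.223 < 5.991, we fail to reject the null hypothesis — the data are consistent with the 1:2:1 ratio.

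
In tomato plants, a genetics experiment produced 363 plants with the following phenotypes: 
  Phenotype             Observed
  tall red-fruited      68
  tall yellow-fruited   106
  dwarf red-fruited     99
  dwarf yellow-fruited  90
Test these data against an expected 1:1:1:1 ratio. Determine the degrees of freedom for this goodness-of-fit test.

A goodness-of-fit test with 4 phenotype classes has df = 4 − 1 = 3.

3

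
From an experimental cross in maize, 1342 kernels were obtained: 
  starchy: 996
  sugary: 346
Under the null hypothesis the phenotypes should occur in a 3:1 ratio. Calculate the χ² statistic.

0.438

Under the 3:1 hypothesis (Σ ratio = 4, N = 1342):
  starchy: 1342 × 3/4 = 1006.5
  sugary: 1342 × 1/4 = 335.5
χ² = Σ (O − E)² / E
  starchy: (996 − 1006.5)² / 1006.5 = 0.1095
  sugary: (346 − 335.5)² / 335.5 = 0.3286
χ² = 0.1095 + 0.3286 = 0.4381 ≈ 0.438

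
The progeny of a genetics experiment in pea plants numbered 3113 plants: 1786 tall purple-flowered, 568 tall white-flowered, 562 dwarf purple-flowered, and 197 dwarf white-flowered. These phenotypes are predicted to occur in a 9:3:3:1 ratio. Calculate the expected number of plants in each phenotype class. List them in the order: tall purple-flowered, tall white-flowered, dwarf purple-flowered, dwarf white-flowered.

1751.0625, 583.6875, 583.6875, 194.5625

Expected counts for N = 3113 under a 9:3:3:1 ratio (total parts = 16):
  tall purple-flowered: 3113 × 9/16 = 1751.0625
  tall white-flowered: 3113 × 3/16 = 583.6875
  dwarf purple-flowered: 3113 × 3/16 = 583.6875
  dwarf white-flowered: 3113 × 1/16 = 194.5625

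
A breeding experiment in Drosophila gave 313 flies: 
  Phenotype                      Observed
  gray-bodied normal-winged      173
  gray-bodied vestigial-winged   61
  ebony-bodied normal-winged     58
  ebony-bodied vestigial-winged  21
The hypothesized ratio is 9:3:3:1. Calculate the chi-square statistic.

0.258

The 9:3:3:1 ratio has 16 parts, so with N = 313 the expected counts are:
  gray-bodied normal-winged: 313 × 9/16 = 176.0625
  gray-bodied vestigial-winged: 313 × 3/16 = 58.6875
  ebony-bodied normal-winged: 313 × 3/16 = 58.6875
  ebony-bodied vestigial-winged: 313 × 1/16 = 19.5625
χ² = Σ (O − E)² / E
  gray-bodied normal-winged: (173 − 176.0625)² / 176.0625 = 0.0533
  gray-bodied vestigial-winged: (61 − 58.6875)² / 58.6875 = 0.0911
  ebony-bodied normal-winged: (58 − 58.6875)² / 58.6875 = 0.0081
  ebony-bodied vestigial-winged: (21 − 19.5625)² / 19.5625 = 0.1056
χ² = 0.0533 + 0.0911 + 0.0081 + 0.1056 = 0.2581 ≈ 0.258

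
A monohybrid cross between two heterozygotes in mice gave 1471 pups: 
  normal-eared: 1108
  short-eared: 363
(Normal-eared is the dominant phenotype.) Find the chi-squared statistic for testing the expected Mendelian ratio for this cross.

0.082

For a monohybrid cross between heterozygotes with complete dominance, the expected phenotypic ratio is 3:1.
Total ratio parts = 4. Expected numbers out of 1471:
  normal-eared: 1471 × 3/4 = 1103.25
  short-eared: 1471 × 1/4 = 367.75
χ² = Σ (O − E)² / E
  normal-eared: (1108 − 1103.25)² / 1103.25 = 0.0205
  short-eared: (363 − 367.75)² / 367.75 = 0.0614
χ² = 0.0205 + 0.0614 = 0.0819 ≈ 0.082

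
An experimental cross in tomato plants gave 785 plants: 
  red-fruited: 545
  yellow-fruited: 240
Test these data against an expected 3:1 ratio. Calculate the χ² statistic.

Under the 3:1 hypothesis (Σ ratio = 4, N = 785):
  red-fruited: 785 × 3/4 = 588.75
  yellow-fruited: 785 × 1/4 = 196.25
χ² = Σ (O − E)² / E
  red-fruited: (545 − 588.75)² / 588.75 = 3.2511
  yellow-fruited: (240 − 196.25)² / 196.25 = 9.7532
χ² = 3.2511 + 9.7532 = 13.0043 ≈ 13.004

13.004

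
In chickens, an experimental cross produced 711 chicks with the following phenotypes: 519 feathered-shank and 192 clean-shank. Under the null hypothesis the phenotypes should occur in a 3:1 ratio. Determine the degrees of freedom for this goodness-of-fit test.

A goodness-of-fit test with 2 phenotype classes has df = 2 − 1 = 1.

1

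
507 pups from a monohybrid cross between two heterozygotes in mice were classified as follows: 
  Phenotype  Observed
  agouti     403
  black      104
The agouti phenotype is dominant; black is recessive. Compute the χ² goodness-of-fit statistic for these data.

For a monohybrid cross between heterozygotes with complete dominance, the expected phenotypic ratio is 3:1.
Total ratio parts = 4. Expected numbers out of 507:
  agouti: 507 × 3/4 = 380.25
  black: 507 × 1/4 = 126.75
χ² = Σ (O − E)² / E
  agouti: (403 − 380.25)² / 380.25 = 1.3611
  black: (104 − 126.75)² / 126.75 = 4.0833
χ² = 1.3611 + 4.0833 = 5.4444 ≈ 5.444

5.444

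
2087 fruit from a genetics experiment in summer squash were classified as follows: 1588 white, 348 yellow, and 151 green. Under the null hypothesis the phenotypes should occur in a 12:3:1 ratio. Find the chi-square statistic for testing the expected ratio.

8.366

The 12:3:1 ratio has 16 parts, so with N = 2087 the expected counts are:
  white: 2087 × 12/16 = 1565.25
  yellow: 2087 × 3/16 = 391.3125
  green: 2087 × 1/16 = 130.4375
χ² = Σ (O − E)² / E
  white: (1588 − 1565.25)² / 1565.25 = 0.3307
  yellow: (348 − 391.3125)² / 391.3125 = 4.7941
  green: (151 − 130.4375)² / 130.4375 = 3.2415
χ² = 0.3307 + 4.7941 + 3.2415 = 8.3663 ≈ 8.366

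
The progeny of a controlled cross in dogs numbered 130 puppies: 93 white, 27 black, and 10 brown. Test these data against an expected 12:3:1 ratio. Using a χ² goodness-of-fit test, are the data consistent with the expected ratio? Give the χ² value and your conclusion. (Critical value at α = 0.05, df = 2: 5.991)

Under the 12:3:1 hypothesis (Σ ratio = 16, N = 130):
  white: 130 × 12/16 = 97.5
  black: 130 × 3/16 = 24.375
  brown: 130 × 1/16 = 8.125
χ² = Σ (O − E)² / E
  white: (93 − 97.5)² / 97.5 = 0.2077
  black: (27 − 24.375)² / 24.375 = 0.2827
  brown: (10 − 8.125)² / 8.125 = 0.4327
χ² = 0.2077 + 0.2827 + 0.4327 = 0.9231 ≈ 0.923
Degrees of freedom = 3 − 1 = 2; critical value at α = 0.05 is 5.991.
Since 0.923 < 5.991, we fail to reject the null hypothesis — the data are consistent with the 12:3:1 ratio.

0.923; consistent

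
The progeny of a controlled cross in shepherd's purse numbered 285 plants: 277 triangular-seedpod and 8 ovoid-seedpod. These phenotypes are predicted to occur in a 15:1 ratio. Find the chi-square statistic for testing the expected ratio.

Total ratio parts = 16. Expected numbers out of 285:
  triangular-seedpod: 285 × 15/16 = 267.1875
  ovoid-seedpod: 285 × 1/16 = 17.8125
χ² = Σ (O − E)² / E
  triangular-seedpod: (277 − 267.1875)² / 267.1875 = 0.3604
  ovoid-seedpod: (8 − 17.8125)² / 17.8125 = 5.4055
χ² = 0.3604 + 5.4055 = 5.7659 ≈ 5.766

5.766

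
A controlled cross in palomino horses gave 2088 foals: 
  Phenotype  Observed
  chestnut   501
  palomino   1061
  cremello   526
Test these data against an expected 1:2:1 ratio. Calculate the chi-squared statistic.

Expected counts for N = 2088 under a 1:2:1 ratio (total parts = 4):
  chestnut: 2088 × 1/4 = 522
  palomino: 2088 × 2/4 = 1044
  cremello: 2088 × 1/4 = 522
χ² = Σ (O − E)² / E
  chestnut: (501 − 522)² / 522 = 0.8448
  palomino: (1061 − 1044)² / 1044 = 0.2768
  cremello: (526 − 522)² / 522 = 0.0307
χ² = 0.8448 + 0.2768 + 0.0307 = 1.1523 ≈ 1.152

1.152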